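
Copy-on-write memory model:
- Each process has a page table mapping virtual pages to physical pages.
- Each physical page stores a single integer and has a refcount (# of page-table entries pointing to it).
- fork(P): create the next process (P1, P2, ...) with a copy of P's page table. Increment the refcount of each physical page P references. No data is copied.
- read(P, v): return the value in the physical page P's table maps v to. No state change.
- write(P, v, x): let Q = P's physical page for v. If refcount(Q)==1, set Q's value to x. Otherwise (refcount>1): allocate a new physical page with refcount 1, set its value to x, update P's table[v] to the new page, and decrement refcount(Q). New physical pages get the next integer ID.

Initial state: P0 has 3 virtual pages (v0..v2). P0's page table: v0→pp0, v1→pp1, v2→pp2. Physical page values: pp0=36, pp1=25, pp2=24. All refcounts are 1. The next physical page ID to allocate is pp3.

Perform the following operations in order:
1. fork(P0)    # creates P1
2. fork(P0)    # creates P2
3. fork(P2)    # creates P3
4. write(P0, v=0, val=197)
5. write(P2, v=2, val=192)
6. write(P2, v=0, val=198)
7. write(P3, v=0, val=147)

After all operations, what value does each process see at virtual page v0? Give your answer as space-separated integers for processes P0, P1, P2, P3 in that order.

Op 1: fork(P0) -> P1. 3 ppages; refcounts: pp0:2 pp1:2 pp2:2
Op 2: fork(P0) -> P2. 3 ppages; refcounts: pp0:3 pp1:3 pp2:3
Op 3: fork(P2) -> P3. 3 ppages; refcounts: pp0:4 pp1:4 pp2:4
Op 4: write(P0, v0, 197). refcount(pp0)=4>1 -> COPY to pp3. 4 ppages; refcounts: pp0:3 pp1:4 pp2:4 pp3:1
Op 5: write(P2, v2, 192). refcount(pp2)=4>1 -> COPY to pp4. 5 ppages; refcounts: pp0:3 pp1:4 pp2:3 pp3:1 pp4:1
Op 6: write(P2, v0, 198). refcount(pp0)=3>1 -> COPY to pp5. 6 ppages; refcounts: pp0:2 pp1:4 pp2:3 pp3:1 pp4:1 pp5:1
Op 7: write(P3, v0, 147). refcount(pp0)=2>1 -> COPY to pp6. 7 ppages; refcounts: pp0:1 pp1:4 pp2:3 pp3:1 pp4:1 pp5:1 pp6:1
P0: v0 -> pp3 = 197
P1: v0 -> pp0 = 36
P2: v0 -> pp5 = 198
P3: v0 -> pp6 = 147

Answer: 197 36 198 147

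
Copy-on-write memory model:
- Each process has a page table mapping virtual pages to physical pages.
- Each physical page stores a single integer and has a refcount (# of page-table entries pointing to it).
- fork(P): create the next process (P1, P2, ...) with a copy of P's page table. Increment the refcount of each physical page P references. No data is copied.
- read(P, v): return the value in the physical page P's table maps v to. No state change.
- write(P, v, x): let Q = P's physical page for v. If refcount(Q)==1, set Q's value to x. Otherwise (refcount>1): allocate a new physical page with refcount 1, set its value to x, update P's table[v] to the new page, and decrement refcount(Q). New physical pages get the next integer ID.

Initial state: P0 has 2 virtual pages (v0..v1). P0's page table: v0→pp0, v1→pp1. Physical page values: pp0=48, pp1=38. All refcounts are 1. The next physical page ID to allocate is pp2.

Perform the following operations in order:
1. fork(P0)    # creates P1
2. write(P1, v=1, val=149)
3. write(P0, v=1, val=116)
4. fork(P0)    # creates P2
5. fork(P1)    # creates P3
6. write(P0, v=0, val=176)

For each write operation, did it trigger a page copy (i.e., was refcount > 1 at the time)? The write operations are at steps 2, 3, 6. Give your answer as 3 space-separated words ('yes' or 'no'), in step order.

Op 1: fork(P0) -> P1. 2 ppages; refcounts: pp0:2 pp1:2
Op 2: write(P1, v1, 149). refcount(pp1)=2>1 -> COPY to pp2. 3 ppages; refcounts: pp0:2 pp1:1 pp2:1
Op 3: write(P0, v1, 116). refcount(pp1)=1 -> write in place. 3 ppages; refcounts: pp0:2 pp1:1 pp2:1
Op 4: fork(P0) -> P2. 3 ppages; refcounts: pp0:3 pp1:2 pp2:1
Op 5: fork(P1) -> P3. 3 ppages; refcounts: pp0:4 pp1:2 pp2:2
Op 6: write(P0, v0, 176). refcount(pp0)=4>1 -> COPY to pp3. 4 ppages; refcounts: pp0:3 pp1:2 pp2:2 pp3:1

yes no yes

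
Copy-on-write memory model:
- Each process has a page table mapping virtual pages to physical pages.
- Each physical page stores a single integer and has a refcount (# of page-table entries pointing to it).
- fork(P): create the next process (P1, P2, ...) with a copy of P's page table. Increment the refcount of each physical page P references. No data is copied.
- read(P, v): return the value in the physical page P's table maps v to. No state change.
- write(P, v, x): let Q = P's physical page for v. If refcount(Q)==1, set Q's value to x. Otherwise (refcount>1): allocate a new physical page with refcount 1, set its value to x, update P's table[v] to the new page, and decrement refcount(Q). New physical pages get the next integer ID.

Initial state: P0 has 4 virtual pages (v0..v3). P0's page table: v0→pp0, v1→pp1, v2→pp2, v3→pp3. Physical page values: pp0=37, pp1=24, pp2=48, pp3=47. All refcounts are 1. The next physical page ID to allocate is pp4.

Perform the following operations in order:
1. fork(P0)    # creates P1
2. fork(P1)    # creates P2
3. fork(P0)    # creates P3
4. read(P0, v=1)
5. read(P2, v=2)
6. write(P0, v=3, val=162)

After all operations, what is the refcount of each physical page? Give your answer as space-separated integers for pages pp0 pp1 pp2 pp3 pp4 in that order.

Answer: 4 4 4 3 1

Derivation:
Op 1: fork(P0) -> P1. 4 ppages; refcounts: pp0:2 pp1:2 pp2:2 pp3:2
Op 2: fork(P1) -> P2. 4 ppages; refcounts: pp0:3 pp1:3 pp2:3 pp3:3
Op 3: fork(P0) -> P3. 4 ppages; refcounts: pp0:4 pp1:4 pp2:4 pp3:4
Op 4: read(P0, v1) -> 24. No state change.
Op 5: read(P2, v2) -> 48. No state change.
Op 6: write(P0, v3, 162). refcount(pp3)=4>1 -> COPY to pp4. 5 ppages; refcounts: pp0:4 pp1:4 pp2:4 pp3:3 pp4:1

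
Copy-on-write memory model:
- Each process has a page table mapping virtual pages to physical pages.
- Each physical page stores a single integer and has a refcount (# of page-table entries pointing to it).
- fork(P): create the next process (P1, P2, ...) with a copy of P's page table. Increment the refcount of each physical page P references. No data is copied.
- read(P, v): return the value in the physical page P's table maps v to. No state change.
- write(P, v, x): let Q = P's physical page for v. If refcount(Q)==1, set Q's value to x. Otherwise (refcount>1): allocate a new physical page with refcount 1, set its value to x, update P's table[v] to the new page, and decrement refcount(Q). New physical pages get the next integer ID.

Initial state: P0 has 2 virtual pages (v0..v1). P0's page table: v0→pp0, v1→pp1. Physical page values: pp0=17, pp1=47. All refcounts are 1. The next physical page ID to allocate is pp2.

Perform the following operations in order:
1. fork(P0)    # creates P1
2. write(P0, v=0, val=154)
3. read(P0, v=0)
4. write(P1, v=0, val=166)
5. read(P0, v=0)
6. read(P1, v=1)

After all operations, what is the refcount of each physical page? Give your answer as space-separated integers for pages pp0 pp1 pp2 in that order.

Op 1: fork(P0) -> P1. 2 ppages; refcounts: pp0:2 pp1:2
Op 2: write(P0, v0, 154). refcount(pp0)=2>1 -> COPY to pp2. 3 ppages; refcounts: pp0:1 pp1:2 pp2:1
Op 3: read(P0, v0) -> 154. No state change.
Op 4: write(P1, v0, 166). refcount(pp0)=1 -> write in place. 3 ppages; refcounts: pp0:1 pp1:2 pp2:1
Op 5: read(P0, v0) -> 154. No state change.
Op 6: read(P1, v1) -> 47. No state change.

Answer: 1 2 1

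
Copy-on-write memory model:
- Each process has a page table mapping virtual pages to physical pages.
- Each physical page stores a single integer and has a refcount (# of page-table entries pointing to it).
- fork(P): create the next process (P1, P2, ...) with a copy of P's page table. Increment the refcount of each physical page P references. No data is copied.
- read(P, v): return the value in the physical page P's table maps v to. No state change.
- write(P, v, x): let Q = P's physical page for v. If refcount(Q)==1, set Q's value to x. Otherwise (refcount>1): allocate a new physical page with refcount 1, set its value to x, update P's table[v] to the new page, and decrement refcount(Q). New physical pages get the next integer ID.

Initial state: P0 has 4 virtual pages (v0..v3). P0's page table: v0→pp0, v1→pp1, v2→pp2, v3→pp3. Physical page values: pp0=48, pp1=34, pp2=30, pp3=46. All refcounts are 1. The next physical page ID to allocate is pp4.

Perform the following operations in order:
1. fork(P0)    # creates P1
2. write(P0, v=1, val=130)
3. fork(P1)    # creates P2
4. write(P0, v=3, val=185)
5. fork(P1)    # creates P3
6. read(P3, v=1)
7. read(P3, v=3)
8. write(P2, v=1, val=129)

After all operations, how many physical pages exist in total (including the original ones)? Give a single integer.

Op 1: fork(P0) -> P1. 4 ppages; refcounts: pp0:2 pp1:2 pp2:2 pp3:2
Op 2: write(P0, v1, 130). refcount(pp1)=2>1 -> COPY to pp4. 5 ppages; refcounts: pp0:2 pp1:1 pp2:2 pp3:2 pp4:1
Op 3: fork(P1) -> P2. 5 ppages; refcounts: pp0:3 pp1:2 pp2:3 pp3:3 pp4:1
Op 4: write(P0, v3, 185). refcount(pp3)=3>1 -> COPY to pp5. 6 ppages; refcounts: pp0:3 pp1:2 pp2:3 pp3:2 pp4:1 pp5:1
Op 5: fork(P1) -> P3. 6 ppages; refcounts: pp0:4 pp1:3 pp2:4 pp3:3 pp4:1 pp5:1
Op 6: read(P3, v1) -> 34. No state change.
Op 7: read(P3, v3) -> 46. No state change.
Op 8: write(P2, v1, 129). refcount(pp1)=3>1 -> COPY to pp6. 7 ppages; refcounts: pp0:4 pp1:2 pp2:4 pp3:3 pp4:1 pp5:1 pp6:1

Answer: 7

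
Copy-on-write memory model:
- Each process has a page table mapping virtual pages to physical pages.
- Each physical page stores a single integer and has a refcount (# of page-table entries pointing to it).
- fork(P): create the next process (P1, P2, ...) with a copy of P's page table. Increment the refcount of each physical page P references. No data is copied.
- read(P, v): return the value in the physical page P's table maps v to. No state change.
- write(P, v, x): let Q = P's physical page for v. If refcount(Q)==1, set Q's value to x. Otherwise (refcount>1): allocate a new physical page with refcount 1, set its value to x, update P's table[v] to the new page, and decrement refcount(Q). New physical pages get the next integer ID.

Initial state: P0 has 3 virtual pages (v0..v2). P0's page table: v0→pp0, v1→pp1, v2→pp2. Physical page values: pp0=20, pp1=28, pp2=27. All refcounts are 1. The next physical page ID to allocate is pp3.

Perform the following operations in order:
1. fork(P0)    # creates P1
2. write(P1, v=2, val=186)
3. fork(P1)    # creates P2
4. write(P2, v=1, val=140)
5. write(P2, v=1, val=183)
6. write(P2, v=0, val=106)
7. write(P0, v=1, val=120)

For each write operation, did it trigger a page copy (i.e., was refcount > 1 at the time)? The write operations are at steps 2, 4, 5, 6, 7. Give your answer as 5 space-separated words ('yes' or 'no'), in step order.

Op 1: fork(P0) -> P1. 3 ppages; refcounts: pp0:2 pp1:2 pp2:2
Op 2: write(P1, v2, 186). refcount(pp2)=2>1 -> COPY to pp3. 4 ppages; refcounts: pp0:2 pp1:2 pp2:1 pp3:1
Op 3: fork(P1) -> P2. 4 ppages; refcounts: pp0:3 pp1:3 pp2:1 pp3:2
Op 4: write(P2, v1, 140). refcount(pp1)=3>1 -> COPY to pp4. 5 ppages; refcounts: pp0:3 pp1:2 pp2:1 pp3:2 pp4:1
Op 5: write(P2, v1, 183). refcount(pp4)=1 -> write in place. 5 ppages; refcounts: pp0:3 pp1:2 pp2:1 pp3:2 pp4:1
Op 6: write(P2, v0, 106). refcount(pp0)=3>1 -> COPY to pp5. 6 ppages; refcounts: pp0:2 pp1:2 pp2:1 pp3:2 pp4:1 pp5:1
Op 7: write(P0, v1, 120). refcount(pp1)=2>1 -> COPY to pp6. 7 ppages; refcounts: pp0:2 pp1:1 pp2:1 pp3:2 pp4:1 pp5:1 pp6:1

yes yes no yes yes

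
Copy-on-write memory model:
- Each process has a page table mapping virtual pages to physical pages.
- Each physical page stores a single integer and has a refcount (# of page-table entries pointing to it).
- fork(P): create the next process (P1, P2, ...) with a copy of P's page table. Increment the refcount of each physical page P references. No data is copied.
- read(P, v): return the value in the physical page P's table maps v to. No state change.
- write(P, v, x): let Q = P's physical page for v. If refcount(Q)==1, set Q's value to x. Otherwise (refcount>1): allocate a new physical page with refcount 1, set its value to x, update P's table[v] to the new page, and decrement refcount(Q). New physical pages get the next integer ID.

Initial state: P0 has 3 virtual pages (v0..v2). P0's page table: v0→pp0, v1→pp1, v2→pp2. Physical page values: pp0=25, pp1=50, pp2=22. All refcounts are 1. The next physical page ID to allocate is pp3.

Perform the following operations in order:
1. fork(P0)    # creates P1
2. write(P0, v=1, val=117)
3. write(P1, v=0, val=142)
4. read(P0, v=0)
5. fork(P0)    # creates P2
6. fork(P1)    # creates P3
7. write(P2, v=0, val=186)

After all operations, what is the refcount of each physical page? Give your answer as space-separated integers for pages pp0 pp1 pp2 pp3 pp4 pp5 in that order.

Answer: 1 2 4 2 2 1

Derivation:
Op 1: fork(P0) -> P1. 3 ppages; refcounts: pp0:2 pp1:2 pp2:2
Op 2: write(P0, v1, 117). refcount(pp1)=2>1 -> COPY to pp3. 4 ppages; refcounts: pp0:2 pp1:1 pp2:2 pp3:1
Op 3: write(P1, v0, 142). refcount(pp0)=2>1 -> COPY to pp4. 5 ppages; refcounts: pp0:1 pp1:1 pp2:2 pp3:1 pp4:1
Op 4: read(P0, v0) -> 25. No state change.
Op 5: fork(P0) -> P2. 5 ppages; refcounts: pp0:2 pp1:1 pp2:3 pp3:2 pp4:1
Op 6: fork(P1) -> P3. 5 ppages; refcounts: pp0:2 pp1:2 pp2:4 pp3:2 pp4:2
Op 7: write(P2, v0, 186). refcount(pp0)=2>1 -> COPY to pp5. 6 ppages; refcounts: pp0:1 pp1:2 pp2:4 pp3:2 pp4:2 pp5:1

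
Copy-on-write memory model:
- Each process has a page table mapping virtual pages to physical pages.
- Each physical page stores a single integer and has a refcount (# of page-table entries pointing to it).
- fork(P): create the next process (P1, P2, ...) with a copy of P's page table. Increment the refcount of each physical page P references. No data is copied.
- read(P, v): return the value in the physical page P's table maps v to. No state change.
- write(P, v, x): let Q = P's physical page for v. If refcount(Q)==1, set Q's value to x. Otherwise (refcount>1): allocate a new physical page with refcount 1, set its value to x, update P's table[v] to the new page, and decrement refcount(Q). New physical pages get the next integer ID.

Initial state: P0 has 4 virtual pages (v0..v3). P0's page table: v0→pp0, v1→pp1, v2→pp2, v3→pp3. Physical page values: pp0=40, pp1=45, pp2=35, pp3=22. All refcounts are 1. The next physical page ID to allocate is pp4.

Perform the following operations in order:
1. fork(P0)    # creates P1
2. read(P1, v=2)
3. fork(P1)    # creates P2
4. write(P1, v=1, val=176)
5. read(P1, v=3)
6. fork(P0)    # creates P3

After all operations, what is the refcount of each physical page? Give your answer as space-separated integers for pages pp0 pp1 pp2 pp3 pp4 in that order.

Answer: 4 3 4 4 1

Derivation:
Op 1: fork(P0) -> P1. 4 ppages; refcounts: pp0:2 pp1:2 pp2:2 pp3:2
Op 2: read(P1, v2) -> 35. No state change.
Op 3: fork(P1) -> P2. 4 ppages; refcounts: pp0:3 pp1:3 pp2:3 pp3:3
Op 4: write(P1, v1, 176). refcount(pp1)=3>1 -> COPY to pp4. 5 ppages; refcounts: pp0:3 pp1:2 pp2:3 pp3:3 pp4:1
Op 5: read(P1, v3) -> 22. No state change.
Op 6: fork(P0) -> P3. 5 ppages; refcounts: pp0:4 pp1:3 pp2:4 pp3:4 pp4:1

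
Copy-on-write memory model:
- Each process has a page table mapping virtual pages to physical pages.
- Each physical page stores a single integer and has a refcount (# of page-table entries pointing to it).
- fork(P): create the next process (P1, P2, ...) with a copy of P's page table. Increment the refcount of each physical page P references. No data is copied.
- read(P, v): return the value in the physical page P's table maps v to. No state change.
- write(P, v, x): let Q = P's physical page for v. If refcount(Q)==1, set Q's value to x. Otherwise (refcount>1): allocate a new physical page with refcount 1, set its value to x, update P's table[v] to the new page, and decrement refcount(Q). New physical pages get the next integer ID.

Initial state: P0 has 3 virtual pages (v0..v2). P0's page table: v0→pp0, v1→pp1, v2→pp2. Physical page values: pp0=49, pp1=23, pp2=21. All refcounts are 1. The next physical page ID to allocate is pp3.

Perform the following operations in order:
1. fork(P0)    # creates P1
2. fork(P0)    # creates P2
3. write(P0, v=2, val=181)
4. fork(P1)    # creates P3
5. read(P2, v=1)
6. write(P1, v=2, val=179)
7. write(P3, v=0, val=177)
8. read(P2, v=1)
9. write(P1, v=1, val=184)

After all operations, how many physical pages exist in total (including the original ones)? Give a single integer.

Answer: 7

Derivation:
Op 1: fork(P0) -> P1. 3 ppages; refcounts: pp0:2 pp1:2 pp2:2
Op 2: fork(P0) -> P2. 3 ppages; refcounts: pp0:3 pp1:3 pp2:3
Op 3: write(P0, v2, 181). refcount(pp2)=3>1 -> COPY to pp3. 4 ppages; refcounts: pp0:3 pp1:3 pp2:2 pp3:1
Op 4: fork(P1) -> P3. 4 ppages; refcounts: pp0:4 pp1:4 pp2:3 pp3:1
Op 5: read(P2, v1) -> 23. No state change.
Op 6: write(P1, v2, 179). refcount(pp2)=3>1 -> COPY to pp4. 5 ppages; refcounts: pp0:4 pp1:4 pp2:2 pp3:1 pp4:1
Op 7: write(P3, v0, 177). refcount(pp0)=4>1 -> COPY to pp5. 6 ppages; refcounts: pp0:3 pp1:4 pp2:2 pp3:1 pp4:1 pp5:1
Op 8: read(P2, v1) -> 23. No state change.
Op 9: write(P1, v1, 184). refcount(pp1)=4>1 -> COPY to pp6. 7 ppages; refcounts: pp0:3 pp1:3 pp2:2 pp3:1 pp4:1 pp5:1 pp6:1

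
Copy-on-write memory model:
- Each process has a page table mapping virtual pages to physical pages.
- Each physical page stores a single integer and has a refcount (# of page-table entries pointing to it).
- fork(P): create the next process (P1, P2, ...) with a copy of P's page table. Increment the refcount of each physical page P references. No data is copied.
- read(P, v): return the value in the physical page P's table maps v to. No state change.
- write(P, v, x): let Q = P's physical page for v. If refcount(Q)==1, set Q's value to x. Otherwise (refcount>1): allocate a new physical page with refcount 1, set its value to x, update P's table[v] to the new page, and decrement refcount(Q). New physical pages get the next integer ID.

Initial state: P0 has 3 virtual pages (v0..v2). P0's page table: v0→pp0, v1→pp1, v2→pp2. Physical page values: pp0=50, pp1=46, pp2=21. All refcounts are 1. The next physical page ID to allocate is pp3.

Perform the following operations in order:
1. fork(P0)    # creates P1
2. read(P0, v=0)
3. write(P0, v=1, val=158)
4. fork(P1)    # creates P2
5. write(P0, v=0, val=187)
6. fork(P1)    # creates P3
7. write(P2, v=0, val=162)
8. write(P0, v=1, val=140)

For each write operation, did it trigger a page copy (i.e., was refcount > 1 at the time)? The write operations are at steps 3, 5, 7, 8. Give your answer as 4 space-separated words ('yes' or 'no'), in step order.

Op 1: fork(P0) -> P1. 3 ppages; refcounts: pp0:2 pp1:2 pp2:2
Op 2: read(P0, v0) -> 50. No state change.
Op 3: write(P0, v1, 158). refcount(pp1)=2>1 -> COPY to pp3. 4 ppages; refcounts: pp0:2 pp1:1 pp2:2 pp3:1
Op 4: fork(P1) -> P2. 4 ppages; refcounts: pp0:3 pp1:2 pp2:3 pp3:1
Op 5: write(P0, v0, 187). refcount(pp0)=3>1 -> COPY to pp4. 5 ppages; refcounts: pp0:2 pp1:2 pp2:3 pp3:1 pp4:1
Op 6: fork(P1) -> P3. 5 ppages; refcounts: pp0:3 pp1:3 pp2:4 pp3:1 pp4:1
Op 7: write(P2, v0, 162). refcount(pp0)=3>1 -> COPY to pp5. 6 ppages; refcounts: pp0:2 pp1:3 pp2:4 pp3:1 pp4:1 pp5:1
Op 8: write(P0, v1, 140). refcount(pp3)=1 -> write in place. 6 ppages; refcounts: pp0:2 pp1:3 pp2:4 pp3:1 pp4:1 pp5:1

yes yes yes no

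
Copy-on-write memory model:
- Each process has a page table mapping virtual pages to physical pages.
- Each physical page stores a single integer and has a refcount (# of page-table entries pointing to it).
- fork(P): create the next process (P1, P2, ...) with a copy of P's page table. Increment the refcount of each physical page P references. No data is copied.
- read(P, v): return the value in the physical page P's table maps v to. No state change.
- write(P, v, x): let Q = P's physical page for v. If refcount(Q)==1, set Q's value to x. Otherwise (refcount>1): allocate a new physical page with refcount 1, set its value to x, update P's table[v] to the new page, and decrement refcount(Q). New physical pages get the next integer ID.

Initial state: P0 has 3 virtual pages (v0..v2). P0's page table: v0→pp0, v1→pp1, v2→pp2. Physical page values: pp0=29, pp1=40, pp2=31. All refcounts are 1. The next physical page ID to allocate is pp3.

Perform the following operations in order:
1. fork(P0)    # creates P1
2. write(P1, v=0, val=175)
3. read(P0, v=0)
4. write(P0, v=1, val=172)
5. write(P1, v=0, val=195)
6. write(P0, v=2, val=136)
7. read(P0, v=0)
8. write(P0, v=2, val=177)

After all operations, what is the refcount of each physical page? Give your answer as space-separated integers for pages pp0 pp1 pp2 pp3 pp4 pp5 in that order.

Op 1: fork(P0) -> P1. 3 ppages; refcounts: pp0:2 pp1:2 pp2:2
Op 2: write(P1, v0, 175). refcount(pp0)=2>1 -> COPY to pp3. 4 ppages; refcounts: pp0:1 pp1:2 pp2:2 pp3:1
Op 3: read(P0, v0) -> 29. No state change.
Op 4: write(P0, v1, 172). refcount(pp1)=2>1 -> COPY to pp4. 5 ppages; refcounts: pp0:1 pp1:1 pp2:2 pp3:1 pp4:1
Op 5: write(P1, v0, 195). refcount(pp3)=1 -> write in place. 5 ppages; refcounts: pp0:1 pp1:1 pp2:2 pp3:1 pp4:1
Op 6: write(P0, v2, 136). refcount(pp2)=2>1 -> COPY to pp5. 6 ppages; refcounts: pp0:1 pp1:1 pp2:1 pp3:1 pp4:1 pp5:1
Op 7: read(P0, v0) -> 29. No state change.
Op 8: write(P0, v2, 177). refcount(pp5)=1 -> write in place. 6 ppages; refcounts: pp0:1 pp1:1 pp2:1 pp3:1 pp4:1 pp5:1

Answer: 1 1 1 1 1 1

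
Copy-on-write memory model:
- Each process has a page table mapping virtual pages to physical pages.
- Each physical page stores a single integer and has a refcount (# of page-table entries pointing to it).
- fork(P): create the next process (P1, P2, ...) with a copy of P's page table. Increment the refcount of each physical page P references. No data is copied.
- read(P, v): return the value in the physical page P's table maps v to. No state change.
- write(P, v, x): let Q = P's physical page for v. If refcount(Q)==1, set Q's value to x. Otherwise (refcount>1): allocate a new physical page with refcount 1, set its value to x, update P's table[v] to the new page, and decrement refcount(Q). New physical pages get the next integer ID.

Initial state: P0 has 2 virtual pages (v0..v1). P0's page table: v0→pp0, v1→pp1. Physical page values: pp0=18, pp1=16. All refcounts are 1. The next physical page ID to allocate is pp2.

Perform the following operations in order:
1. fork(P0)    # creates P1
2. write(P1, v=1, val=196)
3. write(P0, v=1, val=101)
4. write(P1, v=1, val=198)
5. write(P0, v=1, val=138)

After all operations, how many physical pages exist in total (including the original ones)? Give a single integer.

Answer: 3

Derivation:
Op 1: fork(P0) -> P1. 2 ppages; refcounts: pp0:2 pp1:2
Op 2: write(P1, v1, 196). refcount(pp1)=2>1 -> COPY to pp2. 3 ppages; refcounts: pp0:2 pp1:1 pp2:1
Op 3: write(P0, v1, 101). refcount(pp1)=1 -> write in place. 3 ppages; refcounts: pp0:2 pp1:1 pp2:1
Op 4: write(P1, v1, 198). refcount(pp2)=1 -> write in place. 3 ppages; refcounts: pp0:2 pp1:1 pp2:1
Op 5: write(P0, v1, 138). refcount(pp1)=1 -> write in place. 3 ppages; refcounts: pp0:2 pp1:1 pp2:1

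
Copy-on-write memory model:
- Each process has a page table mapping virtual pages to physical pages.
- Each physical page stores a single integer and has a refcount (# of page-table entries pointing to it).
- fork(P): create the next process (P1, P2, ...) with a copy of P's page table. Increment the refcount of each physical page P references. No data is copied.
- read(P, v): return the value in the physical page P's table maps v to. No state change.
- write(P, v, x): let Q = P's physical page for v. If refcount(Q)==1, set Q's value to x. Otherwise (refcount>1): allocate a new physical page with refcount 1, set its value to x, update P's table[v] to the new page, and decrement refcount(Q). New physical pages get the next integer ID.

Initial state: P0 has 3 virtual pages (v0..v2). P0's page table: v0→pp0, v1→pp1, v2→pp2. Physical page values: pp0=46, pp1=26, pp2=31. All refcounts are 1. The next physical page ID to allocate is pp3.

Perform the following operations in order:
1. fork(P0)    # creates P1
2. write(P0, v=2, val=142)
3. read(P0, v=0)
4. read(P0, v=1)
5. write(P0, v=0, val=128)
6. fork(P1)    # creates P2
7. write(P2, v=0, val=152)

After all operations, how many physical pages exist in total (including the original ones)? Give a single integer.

Answer: 6

Derivation:
Op 1: fork(P0) -> P1. 3 ppages; refcounts: pp0:2 pp1:2 pp2:2
Op 2: write(P0, v2, 142). refcount(pp2)=2>1 -> COPY to pp3. 4 ppages; refcounts: pp0:2 pp1:2 pp2:1 pp3:1
Op 3: read(P0, v0) -> 46. No state change.
Op 4: read(P0, v1) -> 26. No state change.
Op 5: write(P0, v0, 128). refcount(pp0)=2>1 -> COPY to pp4. 5 ppages; refcounts: pp0:1 pp1:2 pp2:1 pp3:1 pp4:1
Op 6: fork(P1) -> P2. 5 ppages; refcounts: pp0:2 pp1:3 pp2:2 pp3:1 pp4:1
Op 7: write(P2, v0, 152). refcount(pp0)=2>1 -> COPY to pp5. 6 ppages; refcounts: pp0:1 pp1:3 pp2:2 pp3:1 pp4:1 pp5:1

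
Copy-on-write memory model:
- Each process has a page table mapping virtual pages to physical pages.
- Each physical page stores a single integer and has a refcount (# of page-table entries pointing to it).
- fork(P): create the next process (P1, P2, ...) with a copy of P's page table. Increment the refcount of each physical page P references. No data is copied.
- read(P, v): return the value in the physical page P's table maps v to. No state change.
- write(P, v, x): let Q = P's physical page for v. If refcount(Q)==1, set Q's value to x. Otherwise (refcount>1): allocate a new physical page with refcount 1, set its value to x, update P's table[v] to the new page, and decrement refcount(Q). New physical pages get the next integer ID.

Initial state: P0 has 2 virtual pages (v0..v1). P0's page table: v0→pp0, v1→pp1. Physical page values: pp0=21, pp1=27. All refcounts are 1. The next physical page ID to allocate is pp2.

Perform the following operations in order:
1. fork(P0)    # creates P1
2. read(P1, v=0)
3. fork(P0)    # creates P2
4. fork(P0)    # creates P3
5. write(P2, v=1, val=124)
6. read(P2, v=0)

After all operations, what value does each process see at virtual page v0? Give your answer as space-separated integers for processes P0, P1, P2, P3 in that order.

Op 1: fork(P0) -> P1. 2 ppages; refcounts: pp0:2 pp1:2
Op 2: read(P1, v0) -> 21. No state change.
Op 3: fork(P0) -> P2. 2 ppages; refcounts: pp0:3 pp1:3
Op 4: fork(P0) -> P3. 2 ppages; refcounts: pp0:4 pp1:4
Op 5: write(P2, v1, 124). refcount(pp1)=4>1 -> COPY to pp2. 3 ppages; refcounts: pp0:4 pp1:3 pp2:1
Op 6: read(P2, v0) -> 21. No state change.
P0: v0 -> pp0 = 21
P1: v0 -> pp0 = 21
P2: v0 -> pp0 = 21
P3: v0 -> pp0 = 21

Answer: 21 21 21 21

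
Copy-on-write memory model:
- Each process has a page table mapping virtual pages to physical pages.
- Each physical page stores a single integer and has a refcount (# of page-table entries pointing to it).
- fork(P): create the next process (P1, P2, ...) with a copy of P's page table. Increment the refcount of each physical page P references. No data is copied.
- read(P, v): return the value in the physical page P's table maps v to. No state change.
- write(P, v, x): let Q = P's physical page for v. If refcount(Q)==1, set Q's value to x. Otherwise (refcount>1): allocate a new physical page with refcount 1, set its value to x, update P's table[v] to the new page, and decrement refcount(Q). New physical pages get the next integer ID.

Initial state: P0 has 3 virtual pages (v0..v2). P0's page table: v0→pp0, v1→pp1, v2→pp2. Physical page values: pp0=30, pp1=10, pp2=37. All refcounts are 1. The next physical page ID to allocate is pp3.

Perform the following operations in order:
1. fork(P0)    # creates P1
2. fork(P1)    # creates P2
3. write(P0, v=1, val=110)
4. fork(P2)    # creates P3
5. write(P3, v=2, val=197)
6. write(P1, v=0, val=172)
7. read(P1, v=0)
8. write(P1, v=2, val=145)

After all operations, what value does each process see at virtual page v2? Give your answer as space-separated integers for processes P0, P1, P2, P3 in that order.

Op 1: fork(P0) -> P1. 3 ppages; refcounts: pp0:2 pp1:2 pp2:2
Op 2: fork(P1) -> P2. 3 ppages; refcounts: pp0:3 pp1:3 pp2:3
Op 3: write(P0, v1, 110). refcount(pp1)=3>1 -> COPY to pp3. 4 ppages; refcounts: pp0:3 pp1:2 pp2:3 pp3:1
Op 4: fork(P2) -> P3. 4 ppages; refcounts: pp0:4 pp1:3 pp2:4 pp3:1
Op 5: write(P3, v2, 197). refcount(pp2)=4>1 -> COPY to pp4. 5 ppages; refcounts: pp0:4 pp1:3 pp2:3 pp3:1 pp4:1
Op 6: write(P1, v0, 172). refcount(pp0)=4>1 -> COPY to pp5. 6 ppages; refcounts: pp0:3 pp1:3 pp2:3 pp3:1 pp4:1 pp5:1
Op 7: read(P1, v0) -> 172. No state change.
Op 8: write(P1, v2, 145). refcount(pp2)=3>1 -> COPY to pp6. 7 ppages; refcounts: pp0:3 pp1:3 pp2:2 pp3:1 pp4:1 pp5:1 pp6:1
P0: v2 -> pp2 = 37
P1: v2 -> pp6 = 145
P2: v2 -> pp2 = 37
P3: v2 -> pp4 = 197

Answer: 37 145 37 197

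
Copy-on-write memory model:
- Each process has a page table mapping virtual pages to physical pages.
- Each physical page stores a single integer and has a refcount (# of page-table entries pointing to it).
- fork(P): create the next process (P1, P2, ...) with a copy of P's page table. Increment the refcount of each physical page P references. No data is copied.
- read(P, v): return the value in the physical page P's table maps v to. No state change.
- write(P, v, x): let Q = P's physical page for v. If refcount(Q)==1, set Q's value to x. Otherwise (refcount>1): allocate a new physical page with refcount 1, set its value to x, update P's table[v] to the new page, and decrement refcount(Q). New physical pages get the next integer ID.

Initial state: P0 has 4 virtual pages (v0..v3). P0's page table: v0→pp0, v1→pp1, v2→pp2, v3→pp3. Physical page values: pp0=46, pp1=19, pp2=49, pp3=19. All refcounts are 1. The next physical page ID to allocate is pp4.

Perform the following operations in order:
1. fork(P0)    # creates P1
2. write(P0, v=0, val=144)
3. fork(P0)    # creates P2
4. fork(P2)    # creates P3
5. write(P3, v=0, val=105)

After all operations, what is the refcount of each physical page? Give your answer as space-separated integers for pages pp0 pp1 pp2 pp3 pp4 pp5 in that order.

Answer: 1 4 4 4 2 1

Derivation:
Op 1: fork(P0) -> P1. 4 ppages; refcounts: pp0:2 pp1:2 pp2:2 pp3:2
Op 2: write(P0, v0, 144). refcount(pp0)=2>1 -> COPY to pp4. 5 ppages; refcounts: pp0:1 pp1:2 pp2:2 pp3:2 pp4:1
Op 3: fork(P0) -> P2. 5 ppages; refcounts: pp0:1 pp1:3 pp2:3 pp3:3 pp4:2
Op 4: fork(P2) -> P3. 5 ppages; refcounts: pp0:1 pp1:4 pp2:4 pp3:4 pp4:3
Op 5: write(P3, v0, 105). refcount(pp4)=3>1 -> COPY to pp5. 6 ppages; refcounts: pp0:1 pp1:4 pp2:4 pp3:4 pp4:2 pp5:1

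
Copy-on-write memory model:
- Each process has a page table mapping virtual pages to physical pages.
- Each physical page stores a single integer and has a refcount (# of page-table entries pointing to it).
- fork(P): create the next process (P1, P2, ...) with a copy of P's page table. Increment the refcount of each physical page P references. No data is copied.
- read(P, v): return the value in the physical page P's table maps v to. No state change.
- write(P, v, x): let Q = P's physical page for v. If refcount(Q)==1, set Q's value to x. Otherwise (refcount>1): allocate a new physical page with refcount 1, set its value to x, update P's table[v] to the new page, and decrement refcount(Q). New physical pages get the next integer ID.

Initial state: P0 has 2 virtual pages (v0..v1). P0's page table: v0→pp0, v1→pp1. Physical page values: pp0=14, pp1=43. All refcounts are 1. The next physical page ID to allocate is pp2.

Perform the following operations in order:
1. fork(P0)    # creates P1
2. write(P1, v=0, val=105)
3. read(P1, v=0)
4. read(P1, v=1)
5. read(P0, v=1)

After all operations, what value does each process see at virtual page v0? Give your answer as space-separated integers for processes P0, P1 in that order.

Answer: 14 105

Derivation:
Op 1: fork(P0) -> P1. 2 ppages; refcounts: pp0:2 pp1:2
Op 2: write(P1, v0, 105). refcount(pp0)=2>1 -> COPY to pp2. 3 ppages; refcounts: pp0:1 pp1:2 pp2:1
Op 3: read(P1, v0) -> 105. No state change.
Op 4: read(P1, v1) -> 43. No state change.
Op 5: read(P0, v1) -> 43. No state change.
P0: v0 -> pp0 = 14
P1: v0 -> pp2 = 105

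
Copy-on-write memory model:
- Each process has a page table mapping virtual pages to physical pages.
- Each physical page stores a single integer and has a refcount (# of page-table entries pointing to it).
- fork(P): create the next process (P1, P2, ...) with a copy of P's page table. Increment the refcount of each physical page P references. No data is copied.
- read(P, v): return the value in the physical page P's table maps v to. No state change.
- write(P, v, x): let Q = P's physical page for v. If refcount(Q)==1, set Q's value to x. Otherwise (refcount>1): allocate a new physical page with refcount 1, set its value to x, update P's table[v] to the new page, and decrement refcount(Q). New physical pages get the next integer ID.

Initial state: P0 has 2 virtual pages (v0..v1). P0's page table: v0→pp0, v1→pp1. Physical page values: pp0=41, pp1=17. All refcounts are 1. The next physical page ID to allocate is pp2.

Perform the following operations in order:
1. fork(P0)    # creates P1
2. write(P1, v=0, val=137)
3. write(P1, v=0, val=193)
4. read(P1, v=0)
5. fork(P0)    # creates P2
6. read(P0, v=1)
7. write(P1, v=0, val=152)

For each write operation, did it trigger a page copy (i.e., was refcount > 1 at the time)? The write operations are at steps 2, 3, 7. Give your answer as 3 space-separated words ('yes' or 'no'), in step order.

Op 1: fork(P0) -> P1. 2 ppages; refcounts: pp0:2 pp1:2
Op 2: write(P1, v0, 137). refcount(pp0)=2>1 -> COPY to pp2. 3 ppages; refcounts: pp0:1 pp1:2 pp2:1
Op 3: write(P1, v0, 193). refcount(pp2)=1 -> write in place. 3 ppages; refcounts: pp0:1 pp1:2 pp2:1
Op 4: read(P1, v0) -> 193. No state change.
Op 5: fork(P0) -> P2. 3 ppages; refcounts: pp0:2 pp1:3 pp2:1
Op 6: read(P0, v1) -> 17. No state change.
Op 7: write(P1, v0, 152). refcount(pp2)=1 -> write in place. 3 ppages; refcounts: pp0:2 pp1:3 pp2:1

yes no no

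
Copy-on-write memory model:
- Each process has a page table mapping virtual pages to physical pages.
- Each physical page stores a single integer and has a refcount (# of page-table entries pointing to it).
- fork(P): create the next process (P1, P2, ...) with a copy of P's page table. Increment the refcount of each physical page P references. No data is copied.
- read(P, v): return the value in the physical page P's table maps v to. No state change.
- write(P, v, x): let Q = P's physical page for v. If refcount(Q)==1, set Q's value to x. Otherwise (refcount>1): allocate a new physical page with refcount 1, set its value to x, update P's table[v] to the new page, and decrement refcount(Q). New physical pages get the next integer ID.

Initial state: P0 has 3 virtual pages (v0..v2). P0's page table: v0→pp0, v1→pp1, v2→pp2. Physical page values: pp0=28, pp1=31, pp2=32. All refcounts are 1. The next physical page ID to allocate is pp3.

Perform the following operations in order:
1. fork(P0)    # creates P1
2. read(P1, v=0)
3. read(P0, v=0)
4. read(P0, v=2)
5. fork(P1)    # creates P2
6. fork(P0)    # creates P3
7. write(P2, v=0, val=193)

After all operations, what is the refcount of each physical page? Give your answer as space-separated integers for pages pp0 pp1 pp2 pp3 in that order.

Op 1: fork(P0) -> P1. 3 ppages; refcounts: pp0:2 pp1:2 pp2:2
Op 2: read(P1, v0) -> 28. No state change.
Op 3: read(P0, v0) -> 28. No state change.
Op 4: read(P0, v2) -> 32. No state change.
Op 5: fork(P1) -> P2. 3 ppages; refcounts: pp0:3 pp1:3 pp2:3
Op 6: fork(P0) -> P3. 3 ppages; refcounts: pp0:4 pp1:4 pp2:4
Op 7: write(P2, v0, 193). refcount(pp0)=4>1 -> COPY to pp3. 4 ppages; refcounts: pp0:3 pp1:4 pp2:4 pp3:1

Answer: 3 4 4 1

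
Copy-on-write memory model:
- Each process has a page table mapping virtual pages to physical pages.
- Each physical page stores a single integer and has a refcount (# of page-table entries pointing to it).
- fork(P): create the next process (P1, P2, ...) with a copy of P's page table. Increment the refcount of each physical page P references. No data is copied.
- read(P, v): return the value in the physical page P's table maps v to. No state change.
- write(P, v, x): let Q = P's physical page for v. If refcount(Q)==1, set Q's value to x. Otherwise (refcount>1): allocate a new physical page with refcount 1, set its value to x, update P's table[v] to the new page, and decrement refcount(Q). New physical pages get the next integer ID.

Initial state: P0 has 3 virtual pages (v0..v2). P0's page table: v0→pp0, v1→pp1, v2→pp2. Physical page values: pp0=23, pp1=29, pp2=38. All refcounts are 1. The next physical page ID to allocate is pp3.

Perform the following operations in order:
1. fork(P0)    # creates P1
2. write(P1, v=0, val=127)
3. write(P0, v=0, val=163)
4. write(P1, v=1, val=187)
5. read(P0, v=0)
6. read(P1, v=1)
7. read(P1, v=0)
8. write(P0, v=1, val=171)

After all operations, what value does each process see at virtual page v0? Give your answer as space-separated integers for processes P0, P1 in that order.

Answer: 163 127

Derivation:
Op 1: fork(P0) -> P1. 3 ppages; refcounts: pp0:2 pp1:2 pp2:2
Op 2: write(P1, v0, 127). refcount(pp0)=2>1 -> COPY to pp3. 4 ppages; refcounts: pp0:1 pp1:2 pp2:2 pp3:1
Op 3: write(P0, v0, 163). refcount(pp0)=1 -> write in place. 4 ppages; refcounts: pp0:1 pp1:2 pp2:2 pp3:1
Op 4: write(P1, v1, 187). refcount(pp1)=2>1 -> COPY to pp4. 5 ppages; refcounts: pp0:1 pp1:1 pp2:2 pp3:1 pp4:1
Op 5: read(P0, v0) -> 163. No state change.
Op 6: read(P1, v1) -> 187. No state change.
Op 7: read(P1, v0) -> 127. No state change.
Op 8: write(P0, v1, 171). refcount(pp1)=1 -> write in place. 5 ppages; refcounts: pp0:1 pp1:1 pp2:2 pp3:1 pp4:1
P0: v0 -> pp0 = 163
P1: v0 -> pp3 = 127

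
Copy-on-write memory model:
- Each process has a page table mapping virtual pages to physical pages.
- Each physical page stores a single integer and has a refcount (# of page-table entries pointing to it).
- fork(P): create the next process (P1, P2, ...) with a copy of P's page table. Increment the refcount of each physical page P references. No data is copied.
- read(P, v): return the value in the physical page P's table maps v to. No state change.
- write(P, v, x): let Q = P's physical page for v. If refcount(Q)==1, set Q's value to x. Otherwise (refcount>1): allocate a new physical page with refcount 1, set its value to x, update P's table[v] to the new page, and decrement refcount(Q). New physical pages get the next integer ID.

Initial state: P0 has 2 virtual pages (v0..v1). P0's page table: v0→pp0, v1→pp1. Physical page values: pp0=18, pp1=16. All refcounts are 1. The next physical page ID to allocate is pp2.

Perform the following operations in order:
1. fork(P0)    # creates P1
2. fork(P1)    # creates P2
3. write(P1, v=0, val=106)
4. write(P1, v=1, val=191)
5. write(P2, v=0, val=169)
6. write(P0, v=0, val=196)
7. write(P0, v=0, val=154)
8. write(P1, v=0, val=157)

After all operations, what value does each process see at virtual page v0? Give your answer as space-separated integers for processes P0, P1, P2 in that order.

Answer: 154 157 169

Derivation:
Op 1: fork(P0) -> P1. 2 ppages; refcounts: pp0:2 pp1:2
Op 2: fork(P1) -> P2. 2 ppages; refcounts: pp0:3 pp1:3
Op 3: write(P1, v0, 106). refcount(pp0)=3>1 -> COPY to pp2. 3 ppages; refcounts: pp0:2 pp1:3 pp2:1
Op 4: write(P1, v1, 191). refcount(pp1)=3>1 -> COPY to pp3. 4 ppages; refcounts: pp0:2 pp1:2 pp2:1 pp3:1
Op 5: write(P2, v0, 169). refcount(pp0)=2>1 -> COPY to pp4. 5 ppages; refcounts: pp0:1 pp1:2 pp2:1 pp3:1 pp4:1
Op 6: write(P0, v0, 196). refcount(pp0)=1 -> write in place. 5 ppages; refcounts: pp0:1 pp1:2 pp2:1 pp3:1 pp4:1
Op 7: write(P0, v0, 154). refcount(pp0)=1 -> write in place. 5 ppages; refcounts: pp0:1 pp1:2 pp2:1 pp3:1 pp4:1
Op 8: write(P1, v0, 157). refcount(pp2)=1 -> write in place. 5 ppages; refcounts: pp0:1 pp1:2 pp2:1 pp3:1 pp4:1
P0: v0 -> pp0 = 154
P1: v0 -> pp2 = 157
P2: v0 -> pp4 = 169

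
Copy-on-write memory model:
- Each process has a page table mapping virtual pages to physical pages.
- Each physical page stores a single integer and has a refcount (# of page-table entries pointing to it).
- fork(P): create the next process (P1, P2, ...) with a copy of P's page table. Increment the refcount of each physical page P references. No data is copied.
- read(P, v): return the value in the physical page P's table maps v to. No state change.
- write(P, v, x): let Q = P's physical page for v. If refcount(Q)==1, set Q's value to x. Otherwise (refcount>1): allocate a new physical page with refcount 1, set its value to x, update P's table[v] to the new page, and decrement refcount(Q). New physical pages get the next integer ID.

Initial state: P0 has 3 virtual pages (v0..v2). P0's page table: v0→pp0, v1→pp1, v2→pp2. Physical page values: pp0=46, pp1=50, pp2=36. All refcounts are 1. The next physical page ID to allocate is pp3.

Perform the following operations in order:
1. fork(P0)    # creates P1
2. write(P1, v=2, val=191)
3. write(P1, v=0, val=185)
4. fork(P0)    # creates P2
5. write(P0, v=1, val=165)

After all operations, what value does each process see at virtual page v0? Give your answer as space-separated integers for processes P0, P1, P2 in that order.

Answer: 46 185 46

Derivation:
Op 1: fork(P0) -> P1. 3 ppages; refcounts: pp0:2 pp1:2 pp2:2
Op 2: write(P1, v2, 191). refcount(pp2)=2>1 -> COPY to pp3. 4 ppages; refcounts: pp0:2 pp1:2 pp2:1 pp3:1
Op 3: write(P1, v0, 185). refcount(pp0)=2>1 -> COPY to pp4. 5 ppages; refcounts: pp0:1 pp1:2 pp2:1 pp3:1 pp4:1
Op 4: fork(P0) -> P2. 5 ppages; refcounts: pp0:2 pp1:3 pp2:2 pp3:1 pp4:1
Op 5: write(P0, v1, 165). refcount(pp1)=3>1 -> COPY to pp5. 6 ppages; refcounts: pp0:2 pp1:2 pp2:2 pp3:1 pp4:1 pp5:1
P0: v0 -> pp0 = 46
P1: v0 -> pp4 = 185
P2: v0 -> pp0 = 46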